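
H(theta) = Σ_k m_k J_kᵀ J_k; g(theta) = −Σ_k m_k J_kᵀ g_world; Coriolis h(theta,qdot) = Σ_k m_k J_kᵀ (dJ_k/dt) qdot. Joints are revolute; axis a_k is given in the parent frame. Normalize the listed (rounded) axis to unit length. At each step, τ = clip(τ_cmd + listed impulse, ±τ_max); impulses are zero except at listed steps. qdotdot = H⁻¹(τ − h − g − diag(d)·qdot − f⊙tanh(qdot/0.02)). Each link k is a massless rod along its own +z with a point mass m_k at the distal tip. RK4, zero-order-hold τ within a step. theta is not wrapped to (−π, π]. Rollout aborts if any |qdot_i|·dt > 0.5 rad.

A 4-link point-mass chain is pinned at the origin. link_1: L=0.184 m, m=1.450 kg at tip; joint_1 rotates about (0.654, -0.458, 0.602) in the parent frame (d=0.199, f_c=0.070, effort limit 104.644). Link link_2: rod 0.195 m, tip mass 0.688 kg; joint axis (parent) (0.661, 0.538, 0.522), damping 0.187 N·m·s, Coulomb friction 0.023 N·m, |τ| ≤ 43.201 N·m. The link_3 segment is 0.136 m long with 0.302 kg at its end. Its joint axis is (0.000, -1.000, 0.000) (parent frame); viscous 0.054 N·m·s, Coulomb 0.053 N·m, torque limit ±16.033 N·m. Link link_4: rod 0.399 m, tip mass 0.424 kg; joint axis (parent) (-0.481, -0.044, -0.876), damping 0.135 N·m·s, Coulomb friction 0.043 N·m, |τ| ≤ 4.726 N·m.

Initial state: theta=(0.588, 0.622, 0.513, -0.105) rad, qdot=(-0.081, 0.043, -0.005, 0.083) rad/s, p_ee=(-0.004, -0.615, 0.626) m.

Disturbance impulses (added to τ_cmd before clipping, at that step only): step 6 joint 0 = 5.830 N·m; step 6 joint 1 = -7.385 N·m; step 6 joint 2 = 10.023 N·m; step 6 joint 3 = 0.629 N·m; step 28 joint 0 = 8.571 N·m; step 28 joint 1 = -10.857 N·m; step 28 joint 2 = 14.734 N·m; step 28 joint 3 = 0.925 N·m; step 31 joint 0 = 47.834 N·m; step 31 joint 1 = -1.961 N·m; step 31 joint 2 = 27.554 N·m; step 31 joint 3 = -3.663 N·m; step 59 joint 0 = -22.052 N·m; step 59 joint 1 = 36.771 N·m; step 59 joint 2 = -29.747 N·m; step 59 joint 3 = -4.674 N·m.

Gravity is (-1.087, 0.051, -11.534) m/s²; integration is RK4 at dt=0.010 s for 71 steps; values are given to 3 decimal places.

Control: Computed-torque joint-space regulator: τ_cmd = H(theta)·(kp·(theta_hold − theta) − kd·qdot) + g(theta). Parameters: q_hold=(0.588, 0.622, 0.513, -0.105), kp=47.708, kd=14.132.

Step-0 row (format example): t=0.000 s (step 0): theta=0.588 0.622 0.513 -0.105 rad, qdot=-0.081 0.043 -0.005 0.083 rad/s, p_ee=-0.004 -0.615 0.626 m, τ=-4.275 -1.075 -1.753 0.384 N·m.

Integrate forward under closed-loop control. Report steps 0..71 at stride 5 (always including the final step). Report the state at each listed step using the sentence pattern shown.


t=0.050 s (step 5): theta=0.586 0.623 0.512 -0.104 rad, qdot=-0.018 0.011 -0.010 0.046 rad/s, p_ee=-0.003 -0.614 0.628 m, τ=-4.429 -1.073 -1.828 0.399 N·m.
t=0.100 s (step 10): theta=0.586 0.622 0.534 -0.104 rad, qdot=0.019 -0.022 0.434 0.018 rad/s, p_ee=-0.012 -0.618 0.621 m, τ=-5.100 -0.315 -2.872 0.338 N·m.
t=0.150 s (step 15): theta=0.587 0.621 0.547 -0.105 rad, qdot=0.018 -0.017 0.124 0.018 rad/s, p_ee=-0.019 -0.620 0.617 m, τ=-4.857 -0.656 -2.422 0.367 N·m.
t=0.200 s (step 20): theta=0.587 0.620 0.549 -0.105 rad, qdot=0.007 0.001 -0.009 0.028 rad/s, p_ee=-0.020 -0.621 0.617 m, τ=-4.716 -0.852 -2.174 0.384 N·m.
t=0.250 s (step 25): theta=0.587 0.620 0.547 -0.105 rad, qdot=-0.006 0.023 -0.035 0.036 rad/s, p_ee=-0.019 -0.621 0.617 m, τ=-4.658 -0.955 -2.072 0.397 N·m.
t=0.300 s (step 30): theta=0.587 0.621 0.561 -0.106 rad, qdot=0.020 -0.022 0.880 -0.028 rad/s, p_ee=-0.024 -0.623 0.613 m, τ=-5.738 0.387 -3.895 0.282 N·m.
t=0.350 s (step 35): theta=0.660 0.583 0.565 -0.106 rad, qdot=1.457 -0.737 -0.114 0.032 rad/s, p_ee=-0.043 -0.649 0.585 m, τ=-10.229 0.317 -5.181 0.636 N·m.
t=0.400 s (step 40): theta=0.703 0.562 0.563 -0.105 rad, qdot=0.396 -0.162 -0.003 0.037 rad/s, p_ee=-0.051 -0.664 0.569 m, τ=-7.857 -0.070 -3.826 0.496 N·m.
t=0.450 s (step 45): theta=0.710 0.561 0.563 -0.105 rad, qdot=-0.062 0.065 -0.042 0.024 rad/s, p_ee=-0.051 -0.667 0.567 m, τ=-6.479 -0.356 -2.998 0.429 N·m.
t=0.500 s (step 50): theta=0.702 0.565 0.558 -0.105 rad, qdot=-0.219 0.122 -0.116 0.028 rad/s, p_ee=-0.047 -0.663 0.571 m, τ=-5.730 -0.526 -2.526 0.394 N·m.
t=0.550 s (step 55): theta=0.689 0.572 0.552 -0.106 rad, qdot=-0.268 0.131 -0.149 0.030 rad/s, p_ee=-0.042 -0.658 0.579 m, τ=-5.294 -0.638 -2.255 0.378 N·m.
t=0.600 s (step 60): theta=0.660 0.599 0.563 -0.095 rad, qdot=-3.356 4.348 3.522 1.745 rad/s, p_ee=-0.033 -0.650 0.585 m, τ=-1.818 -6.011 -0.056 1.077 N·m.
t=0.650 s (step 65): theta=0.547 0.723 0.653 -0.093 rad, qdot=-1.346 1.308 0.696 -0.152 rad/s, p_ee=-0.001 -0.631 0.584 m, τ=-2.754 -3.881 -0.636 0.784 N·m.
t=0.700 s (step 70): theta=0.507 0.759 0.663 -0.095 rad, qdot=-0.394 0.264 -0.122 -0.046 rad/s, p_ee=0.014 -0.622 0.590 m, τ=-3.341 -2.752 -1.111 0.619 N·m.
t=0.710 s (step 71): theta=0.504 0.761 0.662 -0.095 rad, qdot=-0.288 0.152 -0.185 -0.037 rad/s, p_ee=0.016 -0.620 0.591 m.


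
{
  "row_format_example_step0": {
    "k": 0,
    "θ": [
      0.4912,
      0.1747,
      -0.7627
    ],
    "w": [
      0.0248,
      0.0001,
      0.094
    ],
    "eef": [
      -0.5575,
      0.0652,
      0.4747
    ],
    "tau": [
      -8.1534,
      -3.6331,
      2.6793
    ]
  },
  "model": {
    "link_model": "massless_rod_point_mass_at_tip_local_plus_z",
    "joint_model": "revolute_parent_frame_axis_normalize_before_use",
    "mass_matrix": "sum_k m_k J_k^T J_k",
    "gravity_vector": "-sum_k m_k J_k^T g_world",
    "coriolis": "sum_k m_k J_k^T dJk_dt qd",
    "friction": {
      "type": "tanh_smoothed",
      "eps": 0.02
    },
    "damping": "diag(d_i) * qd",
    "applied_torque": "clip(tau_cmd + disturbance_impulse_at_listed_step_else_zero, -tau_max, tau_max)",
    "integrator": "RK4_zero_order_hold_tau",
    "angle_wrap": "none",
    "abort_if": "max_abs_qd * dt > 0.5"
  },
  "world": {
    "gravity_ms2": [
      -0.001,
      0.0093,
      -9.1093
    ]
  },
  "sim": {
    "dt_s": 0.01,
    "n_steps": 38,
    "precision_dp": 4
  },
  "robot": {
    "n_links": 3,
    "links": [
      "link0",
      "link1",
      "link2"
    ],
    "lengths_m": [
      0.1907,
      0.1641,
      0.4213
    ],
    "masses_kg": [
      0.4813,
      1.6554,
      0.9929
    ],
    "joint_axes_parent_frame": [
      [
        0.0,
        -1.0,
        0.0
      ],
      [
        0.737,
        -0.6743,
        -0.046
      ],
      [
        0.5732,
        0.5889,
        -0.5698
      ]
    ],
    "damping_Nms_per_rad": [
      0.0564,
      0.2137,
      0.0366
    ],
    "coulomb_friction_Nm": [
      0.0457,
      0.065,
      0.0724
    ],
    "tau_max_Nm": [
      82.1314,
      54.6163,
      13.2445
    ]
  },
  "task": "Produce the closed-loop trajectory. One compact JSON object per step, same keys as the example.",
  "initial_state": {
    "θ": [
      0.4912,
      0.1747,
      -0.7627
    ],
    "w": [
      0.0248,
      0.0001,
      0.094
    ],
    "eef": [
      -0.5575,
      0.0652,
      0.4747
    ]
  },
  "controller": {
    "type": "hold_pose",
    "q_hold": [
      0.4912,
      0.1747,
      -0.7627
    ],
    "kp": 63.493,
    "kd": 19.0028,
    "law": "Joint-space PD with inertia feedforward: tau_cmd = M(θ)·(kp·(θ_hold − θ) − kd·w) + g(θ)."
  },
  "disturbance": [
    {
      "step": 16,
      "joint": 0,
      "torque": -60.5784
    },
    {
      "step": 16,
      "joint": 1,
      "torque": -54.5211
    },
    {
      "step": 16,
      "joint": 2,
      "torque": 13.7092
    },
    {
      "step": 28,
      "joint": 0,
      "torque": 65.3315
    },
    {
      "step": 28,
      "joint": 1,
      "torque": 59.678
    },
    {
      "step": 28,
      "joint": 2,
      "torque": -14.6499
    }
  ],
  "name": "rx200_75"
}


{"k":1,"\u03b8":[0.4914,0.1747,-0.7619],"w":[0.0129,0.0034,0.0582],"eef":[-0.5575,0.0651,0.4749],"tau":[-8.1555,-3.6291,2.7098]}
{"k":2,"\u03b8":[0.4915,0.1748,-0.7615],"w":[0.0044,0.0047,0.0308],"eef":[-0.5575,0.0651,0.4749],"tau":[-8.1598,-3.6241,2.7351]}
{"k":3,"\u03b8":[0.4915,0.1748,-0.7613],"w":[-0.0004,0.0046,0.0127],"eef":[-0.5575,0.065,0.475],"tau":[-8.1659,-3.6193,2.7536]}
{"k":4,"\u03b8":[0.4915,0.1748,-0.7612],"w":[-0.0019,0.0035,0.0043],"eef":[-0.5575,0.065,0.475],"tau":[-8.1723,-3.6157,2.7637]}
{"k":5,"\u03b8":[0.4915,0.1749,-0.7612],"w":[-0.0018,0.0022,0.0013],"eef":[-0.5575,0.065,0.475],"tau":[-8.178,-3.6134,2.7689]}
{"k":6,"\u03b8":[0.4914,0.1749,-0.7612],"w":[-0.0014,0.0012,0.0001],"eef":[-0.5575,0.065,0.475],"tau":[-8.1826,-3.6121,2.7718]}
{"k":7,"\u03b8":[0.4914,0.1749,-0.7612],"w":[-0.0009,0.0005,-0.0005],"eef":[-0.5575,0.065,0.475],"tau":[-8.1863,-3.6117,2.7737]}
{"k":8,"\u03b8":[0.4914,0.1749,-0.7612],"w":[-0.0006,0.0001,-0.0007],"eef":[-0.5575,0.065,0.475],"tau":[-8.1892,-3.6116,2.7751]}
{"k":9,"\u03b8":[0.4914,0.1749,-0.7612],"w":[-0.0004,-0.0002,-0.0009],"eef":[-0.5575,0.065,0.475],"tau":[-8.1916,-3.6118,2.7761]}
{"k":10,"\u03b8":[0.4914,0.1749,-0.7612],"w":[-0.0002,-0.0004,-0.0009],"eef":[-0.5574,0.065,0.475],"tau":[-8.1935,-3.612,2.7769]}
{"k":11,"\u03b8":[0.4914,0.1749,-0.7612],"w":[-0.0001,-0.0004,-0.001],"eef":[-0.5574,0.065,0.475],"tau":[-8.1951,-3.6123,2.7775]}
{"k":12,"\u03b8":[0.4914,0.1749,-0.7612],"w":[0.0,-0.0005,-0.001],"eef":[-0.5574,0.065,0.475],"tau":[-8.1963,-3.6126,2.778]}
{"k":13,"\u03b8":[0.4914,0.1749,-0.7612],"w":[0.0001,-0.0005,-0.001],"eef":[-0.5575,0.065,0.475],"tau":[-8.1974,-3.6129,2.7784]}
{"k":14,"\u03b8":[0.4914,0.1749,-0.7612],"w":[0.0002,-0.0005,-0.0011],"eef":[-0.5575,0.065,0.475],"tau":[-8.1982,-3.6132,2.7787]}
{"k":15,"\u03b8":[0.4914,0.1749,-0.7613],"w":[0.0002,-0.0005,-0.0011],"eef":[-0.5575,0.065,0.475],"tau":[-8.1989,-3.6134,2.7789]}
{"k":16,"\u03b8":[0.4914,0.1749,-0.7613],"w":[0.0002,-0.0005,-0.0011],"eef":[-0.5575,0.065,0.475],"tau":[-68.7778,-54.6163,13.2445]}
{"k":17,"\u03b8":[0.4895,0.1673,-0.7651],"w":[-0.3844,-1.5224,-0.771],"eef":[-0.5553,0.0681,0.4769],"tau":[3.5364,6.2467,0.721]}
{"k":18,"\u03b8":[0.4861,0.1535,-0.7719],"w":[-0.3022,-1.2214,-0.5753],"eef":[-0.5513,0.0736,0.4804],"tau":[1.7251,4.6906,0.9753]}
{"k":19,"\u03b8":[0.4834,0.1426,-0.7769],"w":[-0.2361,-0.9678,-0.4244],"eef":[-0.548,0.0779,0.4832],"tau":[0.1876,3.3822,1.2141]}
{"k":20,"\u03b8":[0.4813,0.134,-0.7805],"w":[-0.1821,-0.7555,-0.3067],"eef":[-0.5454,0.0813,0.4854],"tau":[-1.1168,2.282,1.4318]}
{"k":21,"\u03b8":[0.4797,0.1273,-0.7831],"w":[-0.1375,-0.5789,-0.214],"eef":[-0.5434,0.0838,0.4871],"tau":[-2.223,1.3565,1.6261]}
{"k":22,"\u03b8":[0.4785,0.1223,-0.7849],"w":[-0.1005,-0.4327,-0.1404],"eef":[-0.5418,0.0858,0.4885],"tau":[-3.1609,0.5777,1.797]}
{"k":23,"\u03b8":[0.4776,0.1185,-0.786],"w":[-0.0696,-0.3122,-0.0814],"eef":[-0.5406,0.0872,0.4895],"tau":[-3.9558,-0.0778,1.9456]}
{"k":24,"\u03b8":[0.4771,0.1159,-0.7866],"w":[-0.0439,-0.2132,-0.0342],"eef":[-0.5398,0.0882,0.4903],"tau":[-4.6293,-0.6299,2.0738]}
{"k":25,"\u03b8":[0.4767,0.1142,-0.7867],"w":[-0.0245,-0.1316,-0.0021],"eef":[-0.5392,0.0888,0.4909],"tau":[-5.1994,-1.095,2.1886]}
{"k":26,"\u03b8":[0.4766,0.1132,-0.7867],"w":[-0.0133,-0.0632,0.0103],"eef":[-0.5389,0.0891,0.4912],"tau":[-5.6804,-1.4871,2.2982]}
{"k":27,"\u03b8":[0.4765,0.1129,-0.7866],"w":[-0.0058,-0.0075,0.0147],"eef":[-0.5388,0.0892,0.4914],"tau":[-6.0852,-1.816,2.3954]}
{"k":28,"\u03b8":[0.4764,0.113,-0.7864],"w":[0.0024,0.0321,0.0179],"eef":[-0.5388,0.0892,0.4914],"tau":[58.9069,54.6163,-12.1709]}
{"k":29,"\u03b8":[0.4773,0.1228,-0.7849],"w":[0.179,1.925,0.2937],"eef":[-0.5414,0.0856,0.489],"tau":[-19.3631,-13.2656,5.3576]}
{"k":30,"\u03b8":[0.4791,0.1402,-0.7819],"w":[0.1741,1.5636,0.2935],"eef":[-0.546,0.0792,0.4846],"tau":[-17.6452,-11.739,4.9034]}
{"k":31,"\u03b8":[0.4808,0.1544,-0.7791],"w":[0.1627,1.2649,0.2734],"eef":[-0.5498,0.074,0.4809],"tau":[-16.1892,-10.4537,4.5403]}
{"k":32,"\u03b8":[0.4823,0.1658,-0.7765],"w":[0.1476,1.0186,0.2429],"eef":[-0.5529,0.0698,0.4778],"tau":[-14.9548,-9.3712,4.2478]}
{"k":33,"\u03b8":[0.4837,0.1749,-0.7742],"w":[0.1307,0.8156,0.2079],"eef":[-0.5554,0.0663,0.4753],"tau":[-13.9078,-8.4595,4.0106]}
{"k":34,"\u03b8":[0.485,0.1823,-0.7723],"w":[0.1134,0.6486,0.1722],"eef":[-0.5574,0.0636,0.4732],"tau":[-13.0198,-7.6915,3.8169]}
{"k":35,"\u03b8":[0.486,0.188,-0.7708],"w":[0.0965,0.5112,0.138],"eef":[-0.559,0.0614,0.4715],"tau":[-12.2664,-7.0443,3.6578]}
{"k":36,"\u03b8":[0.4869,0.1926,-0.7696],"w":[0.0807,0.3984,0.1065],"eef":[-0.5603,0.0597,0.4701],"tau":[-11.6271,-6.4989,3.5262]}
{"k":37,"\u03b8":[0.4876,0.1961,-0.7686],"w":[0.0661,0.3057,0.0783],"eef":[-0.5613,0.0584,0.469],"tau":[-11.0848,-6.0392,3.417]}
{"k":38,"\u03b8":[0.4882,0.1988,-0.768],"w":[0.053,0.2297,0.0536],"eef":[-0.5621,0.0574,0.4681]}


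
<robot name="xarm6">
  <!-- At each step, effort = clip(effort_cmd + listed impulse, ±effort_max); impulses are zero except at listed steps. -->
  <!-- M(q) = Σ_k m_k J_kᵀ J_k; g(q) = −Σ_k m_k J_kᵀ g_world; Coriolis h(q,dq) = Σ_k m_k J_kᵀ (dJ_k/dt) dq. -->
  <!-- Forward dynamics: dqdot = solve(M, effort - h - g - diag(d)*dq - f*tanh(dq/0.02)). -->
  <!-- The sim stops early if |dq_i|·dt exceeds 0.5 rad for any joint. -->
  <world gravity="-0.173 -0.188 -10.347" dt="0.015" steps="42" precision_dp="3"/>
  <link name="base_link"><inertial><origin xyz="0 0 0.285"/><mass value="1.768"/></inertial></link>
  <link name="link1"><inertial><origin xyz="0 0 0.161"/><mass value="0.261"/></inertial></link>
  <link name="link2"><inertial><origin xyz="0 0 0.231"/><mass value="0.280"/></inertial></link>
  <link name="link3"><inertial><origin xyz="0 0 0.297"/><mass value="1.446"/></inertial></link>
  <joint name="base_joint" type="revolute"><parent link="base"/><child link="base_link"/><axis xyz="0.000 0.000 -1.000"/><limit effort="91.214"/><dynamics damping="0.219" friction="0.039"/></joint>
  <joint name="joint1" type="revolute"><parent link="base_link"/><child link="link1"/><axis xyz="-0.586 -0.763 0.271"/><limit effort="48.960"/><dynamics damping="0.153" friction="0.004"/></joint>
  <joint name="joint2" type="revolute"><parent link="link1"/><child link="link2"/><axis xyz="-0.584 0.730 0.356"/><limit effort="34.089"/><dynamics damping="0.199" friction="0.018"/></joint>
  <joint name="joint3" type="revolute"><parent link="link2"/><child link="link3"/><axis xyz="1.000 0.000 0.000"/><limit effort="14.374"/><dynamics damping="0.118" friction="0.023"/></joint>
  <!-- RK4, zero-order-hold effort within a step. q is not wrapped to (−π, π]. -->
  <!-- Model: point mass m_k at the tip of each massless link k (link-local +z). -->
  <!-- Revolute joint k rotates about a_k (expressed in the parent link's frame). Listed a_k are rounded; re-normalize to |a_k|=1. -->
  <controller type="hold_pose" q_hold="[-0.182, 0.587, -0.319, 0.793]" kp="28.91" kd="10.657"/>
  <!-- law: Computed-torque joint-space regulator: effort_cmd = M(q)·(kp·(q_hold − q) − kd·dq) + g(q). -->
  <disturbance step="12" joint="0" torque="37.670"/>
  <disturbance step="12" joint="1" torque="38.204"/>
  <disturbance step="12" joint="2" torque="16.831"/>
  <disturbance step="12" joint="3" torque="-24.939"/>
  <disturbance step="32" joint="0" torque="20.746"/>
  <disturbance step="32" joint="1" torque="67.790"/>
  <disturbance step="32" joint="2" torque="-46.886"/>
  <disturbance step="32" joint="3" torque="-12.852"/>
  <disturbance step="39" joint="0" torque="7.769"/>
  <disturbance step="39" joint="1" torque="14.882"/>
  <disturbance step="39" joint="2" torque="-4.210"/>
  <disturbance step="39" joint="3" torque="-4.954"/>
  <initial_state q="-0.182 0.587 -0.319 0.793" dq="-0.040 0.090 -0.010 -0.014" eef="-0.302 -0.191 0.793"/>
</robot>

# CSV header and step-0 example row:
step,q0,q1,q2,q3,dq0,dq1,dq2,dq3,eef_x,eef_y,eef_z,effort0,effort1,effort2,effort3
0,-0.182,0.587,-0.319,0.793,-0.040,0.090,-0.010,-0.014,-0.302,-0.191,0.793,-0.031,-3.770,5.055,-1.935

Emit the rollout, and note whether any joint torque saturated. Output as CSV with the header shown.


step,q0,q1,q2,q3,dq0,dq1,dq2,dq3,eef_x,eef_y,eef_z,effort0,effort1,effort2,effort3
1,-0.182,0.588,-0.319,0.793,-0.010,0.062,-0.018,-0.006,-0.303,-0.191,0.792,-0.026,-3.744,5.033,-1.938
2,-0.182,0.589,-0.320,0.793,-0.003,0.050,-0.015,-0.002,-0.303,-0.191,0.792,-0.018,-3.719,5.014,-1.942
3,-0.182,0.590,-0.320,0.793,-0.002,0.040,-0.012,-0.000,-0.303,-0.191,0.792,-0.009,-3.697,4.997,-1.944
4,-0.182,0.590,-0.320,0.793,-0.001,0.033,-0.010,0.000,-0.304,-0.191,0.792,-0.001,-3.677,4.983,-1.947
5,-0.182,0.591,-0.320,0.793,-0.000,0.026,-0.007,0.000,-0.304,-0.191,0.792,0.006,-3.659,4.970,-1.949
6,-0.182,0.591,-0.320,0.793,-0.000,0.020,-0.006,0.000,-0.304,-0.191,0.792,0.012,-3.643,4.960,-1.951
7,-0.182,0.591,-0.320,0.793,-0.000,0.015,-0.004,0.000,-0.304,-0.191,0.792,0.018,-3.629,4.950,-1.953
8,-0.182,0.591,-0.320,0.793,0.000,0.011,-0.003,-0.000,-0.304,-0.191,0.792,0.023,-3.616,4.942,-1.956
9,-0.182,0.591,-0.320,0.793,0.000,0.007,-0.002,-0.000,-0.304,-0.191,0.792,0.027,-3.605,4.935,-1.958
10,-0.182,0.592,-0.320,0.793,0.000,0.004,-0.001,-0.000,-0.304,-0.191,0.792,0.031,-3.595,4.929,-1.960
11,-0.182,0.592,-0.320,0.793,0.000,0.001,-0.000,-0.000,-0.304,-0.191,0.792,0.035,-3.586,4.924,-1.961
12,-0.182,0.592,-0.320,0.793,0.000,-0.001,0.001,0.000,-0.304,-0.191,0.792,37.708,34.626,21.751,-14.374
13,-0.165,0.618,-0.299,0.841,2.280,3.361,2.645,6.093,-0.305,-0.183,0.787,-6.056,-9.819,2.066,0.057
14,-0.135,0.662,-0.266,0.918,1.677,2.590,1.899,4.260,-0.308,-0.170,0.779,-5.223,-9.110,2.175,-0.218
15,-0.113,0.696,-0.241,0.972,1.269,2.002,1.387,3.027,-0.310,-0.159,0.772,-4.502,-8.465,2.301,-0.431
16,-0.096,0.723,-0.224,1.010,0.965,1.542,1.017,2.152,-0.312,-0.150,0.767,-3.875,-7.886,2.442,-0.608
17,-0.084,0.743,-0.210,1.038,0.727,1.175,0.742,1.510,-0.314,-0.143,0.763,-3.328,-7.371,2.590,-0.762
18,-0.074,0.758,-0.201,1.057,0.535,0.880,0.531,1.029,-0.315,-0.137,0.760,-2.850,-6.914,2.739,-0.898
19,-0.067,0.769,-0.194,1.069,0.377,0.639,0.368,0.662,-0.317,-0.133,0.758,-2.433,-6.509,2.886,-1.021
20,-0.063,0.778,-0.190,1.077,0.247,0.443,0.240,0.378,-0.318,-0.130,0.757,-2.069,-6.153,3.028,-1.131
21,-0.060,0.783,-0.187,1.081,0.138,0.282,0.139,0.159,-0.319,-0.128,0.756,-1.752,-5.840,3.163,-1.231
22,-0.058,0.786,-0.186,1.082,0.047,0.151,0.060,-0.011,-0.320,-0.126,0.756,-1.475,-5.564,3.290,-1.322
23,-0.058,0.788,-0.185,1.081,-0.017,0.043,-0.005,-0.130,-0.321,-0.126,0.756,-1.237,-5.322,3.408,-1.411
24,-0.059,0.788,-0.186,1.078,-0.054,-0.052,-0.063,-0.218,-0.321,-0.126,0.756,-1.038,-5.108,3.514,-1.492
25,-0.060,0.786,-0.187,1.074,-0.086,-0.126,-0.107,-0.283,-0.322,-0.126,0.756,-0.864,-4.919,3.613,-1.566
26,-0.061,0.784,-0.189,1.070,-0.115,-0.186,-0.141,-0.333,-0.322,-0.127,0.757,-0.713,-4.751,3.705,-1.632
27,-0.063,0.781,-0.191,1.065,-0.139,-0.232,-0.167,-0.370,-0.322,-0.128,0.758,-0.581,-4.603,3.789,-1.693
28,-0.065,0.777,-0.194,1.059,-0.158,-0.268,-0.186,-0.396,-0.322,-0.129,0.758,-0.467,-4.471,3.868,-1.747
29,-0.068,0.773,-0.197,1.053,-0.174,-0.296,-0.200,-0.413,-0.322,-0.130,0.759,-0.368,-4.354,3.939,-1.796
30,-0.070,0.768,-0.200,1.047,-0.186,-0.316,-0.210,-0.424,-0.321,-0.132,0.760,-0.283,-4.250,4.006,-1.840
31,-0.073,0.763,-0.203,1.040,-0.195,-0.331,-0.217,-0.429,-0.321,-0.134,0.761,-0.210,-4.158,4.066,-1.880
32,-0.076,0.758,-0.206,1.034,-0.201,-0.341,-0.221,-0.430,-0.320,-0.136,0.762,20.599,48.960,-34.089,-14.374
33,-0.026,0.730,-0.259,1.010,6.197,-3.085,-6.284,-2.706,-0.330,-0.138,0.756,-3.374,-12.219,10.941,-0.136
34,0.048,0.690,-0.339,0.972,3.929,-2.435,-4.653,-2.332,-0.346,-0.139,0.744,-2.794,-10.286,11.214,-0.805
35,0.095,0.659,-0.399,0.940,2.434,-1.803,-3.473,-1.973,-0.359,-0.141,0.735,-2.368,-8.948,11.094,-1.227
36,0.123,0.636,-0.444,0.913,1.437,-1.263,-2.589,-1.642,-0.369,-0.142,0.727,-2.034,-7.981,10.771,-1.496
37,0.139,0.621,-0.478,0.891,0.768,-0.837,-1.912,-1.345,-0.377,-0.144,0.721,-1.754,-7.245,10.354,-1.671
38,0.147,0.611,-0.502,0.872,0.318,-0.521,-1.386,-1.085,-0.383,-0.146,0.716,-1.509,-6.658,9.905,-1.787
39,0.149,0.605,-0.520,0.858,0.016,-0.302,-0.977,-0.864,-0.387,-0.147,0.713,6.482,8.710,5.250,-6.824
40,0.134,0.626,-0.521,0.850,-1.955,2.988,0.747,-0.183,-0.392,-0.148,0.710,-2.352,-8.302,9.524,-0.971
41,0.108,0.664,-0.511,0.847,-1.514,2.181,0.631,-0.199,-0.396,-0.148,0.708,-2.005,-7.844,8.720,-0.876
42,0.088,0.692,-0.503,0.844,-1.189,1.554,0.513,-0.216,-0.400,-0.148,0.706,,,,
# any joint saturated: yes


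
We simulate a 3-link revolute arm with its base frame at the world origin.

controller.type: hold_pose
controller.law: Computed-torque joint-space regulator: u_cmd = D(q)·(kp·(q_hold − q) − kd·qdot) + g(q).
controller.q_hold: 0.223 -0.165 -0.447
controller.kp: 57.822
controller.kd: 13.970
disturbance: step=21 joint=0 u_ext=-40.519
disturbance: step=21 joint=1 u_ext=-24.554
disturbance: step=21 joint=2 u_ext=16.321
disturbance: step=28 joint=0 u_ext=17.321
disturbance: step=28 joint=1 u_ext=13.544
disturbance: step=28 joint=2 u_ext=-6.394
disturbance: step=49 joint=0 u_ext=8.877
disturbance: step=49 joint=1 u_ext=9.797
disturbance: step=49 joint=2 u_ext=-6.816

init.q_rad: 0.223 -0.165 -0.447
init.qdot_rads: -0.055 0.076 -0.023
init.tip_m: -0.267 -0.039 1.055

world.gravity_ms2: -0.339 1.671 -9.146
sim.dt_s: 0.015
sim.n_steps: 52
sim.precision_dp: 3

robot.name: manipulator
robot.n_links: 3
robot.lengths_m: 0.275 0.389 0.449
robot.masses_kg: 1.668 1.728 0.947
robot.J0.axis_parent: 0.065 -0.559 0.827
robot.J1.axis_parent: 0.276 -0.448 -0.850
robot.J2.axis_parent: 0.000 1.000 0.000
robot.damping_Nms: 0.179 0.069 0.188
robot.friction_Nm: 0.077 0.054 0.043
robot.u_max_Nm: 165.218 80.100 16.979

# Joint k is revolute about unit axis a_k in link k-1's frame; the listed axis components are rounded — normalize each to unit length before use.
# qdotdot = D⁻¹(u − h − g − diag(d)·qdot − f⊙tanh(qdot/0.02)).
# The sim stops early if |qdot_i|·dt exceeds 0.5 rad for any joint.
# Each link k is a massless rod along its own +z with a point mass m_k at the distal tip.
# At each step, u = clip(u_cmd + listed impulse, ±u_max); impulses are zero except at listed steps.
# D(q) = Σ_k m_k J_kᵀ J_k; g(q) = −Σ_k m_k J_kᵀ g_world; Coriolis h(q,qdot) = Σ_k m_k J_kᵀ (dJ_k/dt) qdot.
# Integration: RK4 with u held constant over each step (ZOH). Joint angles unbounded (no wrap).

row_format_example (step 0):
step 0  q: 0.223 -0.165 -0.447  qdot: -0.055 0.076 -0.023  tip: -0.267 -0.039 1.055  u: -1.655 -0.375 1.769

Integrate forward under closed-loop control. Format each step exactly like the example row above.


step 1  q: 0.222 -0.164 -0.447  qdot: -0.025 0.026 -0.017  tip: -0.267 -0.039 1.055  u: -1.685 -0.366 1.760
step 2  q: 0.222 -0.164 -0.448  qdot: -0.009 0.003 -0.010  tip: -0.267 -0.039 1.055  u: -1.705 -0.362 1.753
step 3  q: 0.222 -0.164 -0.448  qdot: -0.003 -0.000 -0.004  tip: -0.267 -0.039 1.055  u: -1.716 -0.364 1.750
step 4  q: 0.222 -0.164 -0.448  qdot: -0.001 -0.001 -0.001  tip: -0.267 -0.039 1.055  u: -1.722 -0.366 1.749
step 5  q: 0.222 -0.164 -0.448  qdot: -0.000 -0.001 0.000  tip: -0.267 -0.039 1.055  u: -1.727 -0.368 1.749
step 6  q: 0.222 -0.164 -0.448  qdot: 0.000 -0.001 0.001  tip: -0.267 -0.039 1.055  u: -1.730 -0.369 1.749
step 7  q: 0.222 -0.164 -0.448  qdot: 0.001 -0.001 0.001  tip: -0.267 -0.039 1.055  u: -1.733 -0.370 1.750
step 8  q: 0.222 -0.164 -0.448  qdot: 0.001 -0.000 0.001  tip: -0.267 -0.039 1.055  u: -1.735 -0.371 1.750
step 9  q: 0.222 -0.164 -0.448  qdot: 0.001 -0.000 0.001  tip: -0.267 -0.039 1.055  u: -1.736 -0.372 1.751
step 10  q: 0.222 -0.164 -0.448  qdot: 0.001 -0.000 0.001  tip: -0.267 -0.039 1.055  u: -1.737 -0.372 1.751
step 11  q: 0.222 -0.164 -0.448  qdot: 0.001 -0.000 0.001  tip: -0.267 -0.039 1.055  u: -1.738 -0.373 1.752
step 12  q: 0.222 -0.164 -0.448  qdot: 0.001 -0.000 0.001  tip: -0.267 -0.039 1.055  u: -1.739 -0.373 1.752
step 13  q: 0.222 -0.164 -0.448  qdot: 0.001 -0.000 0.001  tip: -0.267 -0.039 1.055  u: -1.740 -0.373 1.752
step 14  q: 0.222 -0.164 -0.448  qdot: 0.001 -0.000 0.001  tip: -0.267 -0.039 1.055  u: -1.740 -0.374 1.752
step 15  q: 0.222 -0.164 -0.448  qdot: 0.001 -0.000 0.001  tip: -0.267 -0.039 1.055  u: -1.741 -0.374 1.752
step 16  q: 0.222 -0.164 -0.448  qdot: 0.001 -0.000 0.001  tip: -0.267 -0.039 1.055  u: -1.741 -0.374 1.752
step 17  q: 0.222 -0.164 -0.448  qdot: 0.001 -0.000 0.001  tip: -0.267 -0.039 1.055  u: -1.742 -0.374 1.752
step 18  q: 0.222 -0.164 -0.447  qdot: 0.001 -0.000 0.001  tip: -0.267 -0.039 1.055  u: -1.742 -0.374 1.752
step 19  q: 0.222 -0.164 -0.447  qdot: 0.001 -0.000 0.001  tip: -0.267 -0.039 1.055  u: -1.742 -0.374 1.752
step 20  q: 0.222 -0.164 -0.447  qdot: 0.001 -0.000 0.001  tip: -0.267 -0.039 1.055  u: -1.742 -0.374 1.752
step 21  q: 0.222 -0.164 -0.447  qdot: 0.001 -0.000 0.001  tip: -0.267 -0.039 1.055  u: -42.262 -24.928 16.979
step 22  q: 0.222 -0.181 -0.452  qdot: -0.045 -2.202 -0.610  tip: -0.263 -0.037 1.056  u: 7.033 4.972 -1.593
step 23  q: 0.221 -0.209 -0.460  qdot: -0.068 -1.619 -0.417  tip: -0.257 -0.033 1.057  u: 5.705 4.229 -1.174
step 24  q: 0.220 -0.230 -0.465  qdot: -0.070 -1.171 -0.272  tip: -0.252 -0.030 1.058  u: 4.545 3.576 -0.789
step 25  q: 0.219 -0.245 -0.468  qdot: -0.062 -0.821 -0.164  tip: -0.248 -0.028 1.059  u: 3.537 3.004 -0.440
step 26  q: 0.218 -0.255 -0.470  qdot: -0.050 -0.546 -0.083  tip: -0.245 -0.026 1.060  u: 2.665 2.506 -0.129
step 27  q: 0.218 -0.262 -0.471  qdot: -0.037 -0.328 -0.023  tip: -0.243 -0.025 1.060  u: 1.913 2.072 0.148
step 28  q: 0.217 -0.266 -0.471  qdot: -0.026 -0.160 0.014  tip: -0.241 -0.024 1.061  u: 18.589 15.239 -5.995
step 29  q: 0.214 -0.252 -0.466  qdot: -0.334 1.967 0.672  tip: -0.242 -0.025 1.061  u: -3.038 -1.569 2.036
step 30  q: 0.210 -0.225 -0.457  qdot: -0.256 1.582 0.505  tip: -0.244 -0.027 1.061  u: -2.952 -1.433 2.061
step 31  q: 0.207 -0.204 -0.450  qdot: -0.181 1.248 0.372  tip: -0.247 -0.029 1.061  u: -2.873 -1.317 2.077
step 32  q: 0.204 -0.188 -0.446  qdot: -0.113 0.963 0.267  tip: -0.249 -0.030 1.061  u: -2.798 -1.216 2.085
step 33  q: 0.203 -0.175 -0.442  qdot: -0.055 0.724 0.184  tip: -0.251 -0.032 1.060  u: -2.726 -1.127 2.085
step 34  q: 0.203 -0.166 -0.440  qdot: -0.009 0.527 0.118  tip: -0.253 -0.033 1.060  u: -2.652 -1.046 2.079
step 35  q: 0.203 -0.159 -0.439  qdot: 0.019 0.382 0.066  tip: -0.254 -0.034 1.060  u: -2.563 -0.972 2.069
step 36  q: 0.203 -0.154 -0.438  qdot: 0.036 0.272 0.025  tip: -0.256 -0.034 1.059  u: -2.470 -0.905 2.056
step 37  q: 0.204 -0.151 -0.438  qdot: 0.047 0.188 -0.002  tip: -0.257 -0.035 1.059  u: -2.383 -0.844 2.036
step 38  q: 0.205 -0.148 -0.438  qdot: 0.055 0.125 -0.015  tip: -0.259 -0.036 1.058  u: -2.303 -0.789 2.008
step 39  q: 0.206 -0.147 -0.438  qdot: 0.061 0.076 -0.022  tip: -0.260 -0.036 1.058  u: -2.230 -0.739 1.979
step 40  q: 0.206 -0.146 -0.438  qdot: 0.064 0.039 -0.025  tip: -0.261 -0.037 1.058  u: -2.164 -0.693 1.951
step 41  q: 0.207 -0.145 -0.439  qdot: 0.064 0.014 -0.026  tip: -0.261 -0.037 1.058  u: -2.105 -0.654 1.924
step 42  q: 0.208 -0.145 -0.439  qdot: 0.058 0.005 -0.024  tip: -0.262 -0.037 1.057  u: -2.051 -0.624 1.900
step 43  q: 0.209 -0.145 -0.440  qdot: 0.051 0.003 -0.020  tip: -0.263 -0.038 1.057  u: -2.004 -0.599 1.880
step 44  q: 0.210 -0.145 -0.440  qdot: 0.044 0.002 -0.017  tip: -0.263 -0.038 1.057  u: -1.961 -0.578 1.862
step 45  q: 0.210 -0.145 -0.440  qdot: 0.038 0.001 -0.015  tip: -0.264 -0.038 1.057  u: -1.924 -0.559 1.846
step 46  q: 0.211 -0.145 -0.440  qdot: 0.033 0.001 -0.014  tip: -0.264 -0.038 1.057  u: -1.891 -0.543 1.833
step 47  q: 0.211 -0.145 -0.440  qdot: 0.028 0.000 -0.013  tip: -0.264 -0.039 1.057  u: -1.863 -0.528 1.822
step 48  q: 0.212 -0.145 -0.441  qdot: 0.024 -0.000 -0.011  tip: -0.265 -0.039 1.056  u: -1.838 -0.516 1.812
step 49  q: 0.212 -0.145 -0.441  qdot: 0.021 -0.001 -0.010  tip: -0.265 -0.039 1.056  u: 7.059 9.292 -5.012
step 50  q: 0.206 -0.129 -0.441  qdot: -0.841 2.157 0.003  tip: -0.267 -0.040 1.056  u: -3.761 -2.637 3.301
step 51  q: 0.195 -0.101 -0.441  qdot: -0.624 1.613 -0.009  tip: -0.270 -0.041 1.054  u: -3.507 -2.352 3.122
step 52  q: 0.187 -0.080 -0.441  qdot: -0.433 1.146 -0.018  tip: -0.272 -0.041 1.053


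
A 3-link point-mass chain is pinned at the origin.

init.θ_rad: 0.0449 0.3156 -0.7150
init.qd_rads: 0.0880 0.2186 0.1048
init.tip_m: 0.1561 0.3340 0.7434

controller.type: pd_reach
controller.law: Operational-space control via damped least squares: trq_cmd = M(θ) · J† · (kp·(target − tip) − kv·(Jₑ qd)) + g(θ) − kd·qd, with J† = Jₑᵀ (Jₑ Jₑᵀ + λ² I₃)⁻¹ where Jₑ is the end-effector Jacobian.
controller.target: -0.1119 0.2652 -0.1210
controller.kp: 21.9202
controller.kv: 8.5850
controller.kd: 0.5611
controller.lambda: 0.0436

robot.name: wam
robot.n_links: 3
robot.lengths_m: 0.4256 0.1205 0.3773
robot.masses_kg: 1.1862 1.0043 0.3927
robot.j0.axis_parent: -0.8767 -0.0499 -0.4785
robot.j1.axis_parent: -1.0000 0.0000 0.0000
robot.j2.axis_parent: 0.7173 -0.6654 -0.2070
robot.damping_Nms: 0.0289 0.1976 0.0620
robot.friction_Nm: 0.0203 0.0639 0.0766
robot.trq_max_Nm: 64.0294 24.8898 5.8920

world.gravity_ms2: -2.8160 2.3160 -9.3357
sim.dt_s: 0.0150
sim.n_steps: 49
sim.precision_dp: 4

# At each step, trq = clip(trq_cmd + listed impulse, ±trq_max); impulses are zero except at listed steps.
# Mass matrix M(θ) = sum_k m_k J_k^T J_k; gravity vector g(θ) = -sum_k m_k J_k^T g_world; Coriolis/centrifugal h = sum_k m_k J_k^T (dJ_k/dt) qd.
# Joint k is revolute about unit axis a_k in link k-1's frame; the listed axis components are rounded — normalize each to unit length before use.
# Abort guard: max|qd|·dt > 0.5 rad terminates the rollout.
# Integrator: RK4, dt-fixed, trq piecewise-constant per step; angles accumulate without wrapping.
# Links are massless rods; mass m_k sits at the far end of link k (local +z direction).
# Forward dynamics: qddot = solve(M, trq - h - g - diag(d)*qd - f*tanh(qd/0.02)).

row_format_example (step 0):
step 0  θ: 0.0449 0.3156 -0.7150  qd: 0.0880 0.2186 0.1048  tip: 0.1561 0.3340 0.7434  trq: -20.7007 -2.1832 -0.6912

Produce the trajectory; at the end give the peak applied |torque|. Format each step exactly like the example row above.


step 1  θ: 0.0400 0.3276 -0.7164  qd: -0.7384 1.3640 -0.2961  tip: 0.1558 0.3352 0.7405  trq: -17.9384 -2.7552 -0.2503
step 2  θ: 0.0245 0.3516 -0.7256  qd: -1.3207 1.8201 -0.9363  tip: 0.1554 0.3350 0.7343  trq: -15.0701 -2.7863 0.2591
step 3  θ: 0.0015 0.3809 -0.7432  qd: -1.7517 2.0858 -1.4051  tip: 0.1553 0.3332 0.7257  trq: -12.3354 -2.6704 0.6075
step 4  θ: -0.0271 0.4133 -0.7666  qd: -2.0587 2.2263 -1.7216  tip: 0.1551 0.3297 0.7155  trq: -9.8577 -2.4870 0.8302
step 5  θ: -0.0595 0.4471 -0.7939  qd: -2.2662 2.2834 -1.9177  tip: 0.1546 0.3248 0.7043  trq: -7.6912 -2.2831 0.9632
step 6  θ: -0.0945 0.4814 -0.8235  qd: -2.3958 2.2875 -2.0233  tip: 0.1539 0.3186 0.6924  trq: -5.8429 -2.0862 1.0356
step 7  θ: -0.1309 0.5155 -0.8542  qd: -2.4654 2.2595 -2.0643  tip: 0.1528 0.3115 0.6801  trq: -4.2926 -1.9107 1.0695
step 8  θ: -0.1681 0.5490 -0.8851  qd: -2.4895 2.2134 -2.0611  tip: 0.1514 0.3037 0.6675  trq: -3.0072 -1.7624 1.0808
step 9  θ: -0.2053 0.5817 -0.9158  qd: -2.4793 2.1586 -2.0290  tip: 0.1497 0.2955 0.6549  trq: -1.9503 -1.6428 1.0805
step 10  θ: -0.2422 0.6136 -0.9459  qd: -2.4438 2.1013 -1.9791  tip: 0.1479 0.2870 0.6423  trq: -1.0864 -1.5506 1.0756
step 11  θ: -0.2784 0.6446 -0.9752  qd: -2.3896 2.0451 -1.9188  tip: 0.1459 0.2785 0.6297  trq: -0.3837 -1.4832 1.0702
step 12  θ: -0.3138 0.6749 -1.0035  qd: -2.3221 1.9925 -1.8533  tip: 0.1438 0.2700 0.6170  trq: 0.1853 -1.4375 1.0666
step 13  θ: -0.3480 0.7043 -1.0308  qd: -2.2452 1.9447 -1.7856  tip: 0.1418 0.2617 0.6044  trq: 0.6439 -1.4103 1.0660
step 14  θ: -0.3810 0.7331 -1.0571  qd: -2.1620 1.9024 -1.7177  tip: 0.1397 0.2536 0.5918  trq: 1.0115 -1.3987 1.0685
step 15  θ: -0.4128 0.7613 -1.0824  qd: -2.0749 1.8655 -1.6508  tip: 0.1377 0.2458 0.5792  trq: 1.3040 -1.3998 1.0740
step 16  θ: -0.4432 0.7890 -1.1067  qd: -1.9858 1.8339 -1.5855  tip: 0.1358 0.2384 0.5665  trq: 1.5347 -1.4112 1.0820
step 17  θ: -0.4723 0.8163 -1.1300  qd: -1.8961 1.8073 -1.5220  tip: 0.1340 0.2313 0.5539  trq: 1.7141 -1.4307 1.0919
step 18  θ: -0.5001 0.8432 -1.1524  qd: -1.8070 1.7851 -1.4603  tip: 0.1323 0.2246 0.5413  trq: 1.8512 -1.4564 1.1033
step 19  θ: -0.5265 0.8698 -1.1739  qd: -1.7192 1.7668 -1.4004  tip: 0.1307 0.2182 0.5286  trq: 1.9534 -1.4868 1.1154
step 20  θ: -0.5517 0.8961 -1.1945  qd: -1.6336 1.7518 -1.3421  tip: 0.1293 0.2122 0.5160  trq: 2.0267 -1.5204 1.1277
step 21  θ: -0.5755 0.9222 -1.2143  qd: -1.5507 1.7396 -1.2853  tip: 0.1280 0.2065 0.5033  trq: 2.0763 -1.5562 1.1399
step 22  θ: -0.5982 0.9482 -1.2332  qd: -1.4709 1.7296 -1.2298  tip: 0.1268 0.2011 0.4907  trq: 2.1069 -1.5932 1.1515
step 23  θ: -0.6197 0.9741 -1.2512  qd: -1.3945 1.7212 -1.1755  tip: 0.1258 0.1960 0.4782  trq: 2.1224 -1.6307 1.1623
step 24  θ: -0.6400 0.9998 -1.2685  qd: -1.3218 1.7140 -1.1222  tip: 0.1250 0.1912 0.4657  trq: 2.1265 -1.6679 1.1719
step 25  θ: -0.6593 1.0254 -1.2850  qd: -1.2528 1.7074 -1.0700  tip: 0.1243 0.1866 0.4532  trq: 2.1225 -1.7044 1.1803
step 26  θ: -0.6776 1.0509 -1.3007  qd: -1.1877 1.7009 -1.0187  tip: 0.1237 0.1822 0.4409  trq: 2.1135 -1.7398 1.1873
step 27  θ: -0.6950 1.0764 -1.3156  qd: -1.1265 1.6940 -0.9685  tip: 0.1233 0.1779 0.4286  trq: 2.1025 -1.7736 1.1928
step 28  θ: -0.7114 1.1017 -1.3298  qd: -1.0690 1.6864 -0.9193  tip: 0.1231 0.1739 0.4165  trq: 2.0922 -1.8056 1.1968
step 29  θ: -0.7270 1.1269 -1.3432  qd: -1.0150 1.6775 -0.8711  tip: 0.1230 0.1699 0.4046  trq: 2.0850 -1.8356 1.1993
step 30  θ: -0.7419 1.1519 -1.3560  qd: -0.9643 1.6670 -0.8241  tip: 0.1230 0.1661 0.3928  trq: 2.0831 -1.8634 1.2004
step 31  θ: -0.7560 1.1768 -1.3680  qd: -0.9166 1.6547 -0.7782  tip: 0.1232 0.1623 0.3813  trq: 2.0883 -1.8888 1.1999
step 32  θ: -0.7694 1.2015 -1.3794  qd: -0.8715 1.6402 -0.7336  tip: 0.1235 0.1587 0.3699  trq: 2.1020 -1.9119 1.1980
step 33  θ: -0.7821 1.2259 -1.3901  qd: -0.8286 1.6234 -0.6901  tip: 0.1239 0.1551 0.3588  trq: 2.1250 -1.9326 1.1946
step 34  θ: -0.7942 1.2501 -1.4002  qd: -0.7875 1.6041 -0.6480  tip: 0.1245 0.1516 0.3479  trq: 2.1578 -1.9509 1.1899
step 35  θ: -0.8058 1.2740 -1.4096  qd: -0.7476 1.5824 -0.6070  tip: 0.1252 0.1482 0.3373  trq: 2.2004 -1.9669 1.1838
step 36  θ: -0.8167 1.2975 -1.4185  qd: -0.7084 1.5584 -0.5673  tip: 0.1260 0.1448 0.3270  trq: 2.2519 -1.9807 1.1764
step 37  θ: -0.8270 1.3207 -1.4267  qd: -0.6696 1.5320 -0.5287  tip: 0.1268 0.1415 0.3169  trq: 2.3114 -1.9923 1.1676
step 38  θ: -0.8367 1.3434 -1.4344  qd: -0.6306 1.5036 -0.4911  tip: 0.1278 0.1383 0.3072  trq: 2.3770 -2.0019 1.1575
step 39  θ: -0.8459 1.3657 -1.4415  qd: -0.5911 1.4734 -0.4546  tip: 0.1289 0.1351 0.2978  trq: 2.4468 -2.0098 1.1461
step 40  θ: -0.8545 1.3875 -1.4481  qd: -0.5509 1.4416 -0.4190  tip: 0.1300 0.1320 0.2887  trq: 2.5183 -2.0159 1.1335
step 41  θ: -0.8624 1.4089 -1.4541  qd: -0.5096 1.4087 -0.3841  tip: 0.1312 0.1291 0.2799  trq: 2.5887 -2.0206 1.1197
step 42  θ: -0.8697 1.4297 -1.4597  qd: -0.4673 1.3749 -0.3499  tip: 0.1324 0.1262 0.2714  trq: 2.6553 -2.0241 1.1047
step 43  θ: -0.8764 1.4501 -1.4647  qd: -0.4239 1.3407 -0.3163  tip: 0.1337 0.1234 0.2632  trq: 2.7150 -2.0263 1.0885
step 44  θ: -0.8824 1.4699 -1.4692  qd: -0.3795 1.3063 -0.2832  tip: 0.1350 0.1207 0.2554  trq: 2.7647 -2.0276 1.0713
step 45  θ: -0.8878 1.4892 -1.4732  qd: -0.3346 1.2722 -0.2504  tip: 0.1364 0.1182 0.2479  trq: 2.8017 -2.0280 1.0531
step 46  θ: -0.8925 1.5080 -1.4768  qd: -0.2893 1.2387 -0.2179  tip: 0.1378 0.1158 0.2406  trq: 2.8231 -2.0276 1.0339
step 47  θ: -0.8965 1.5264 -1.4798  qd: -0.2444 1.2061 -0.1856  tip: 0.1392 0.1135 0.2337  trq: 2.8266 -2.0265 1.0139
step 48  θ: -0.8998 1.5442 -1.4824  qd: -0.2004 1.1746 -0.1535  tip: 0.1406 0.1113 0.2271  trq: 2.8100 -2.0248 0.9931
step 49  θ: -0.9025 1.5616 -1.4845  qd: -0.1582 1.1447 -0.1216  tip: 0.1420 0.1092 0.2207
max |trq| (N·m): 20.7007


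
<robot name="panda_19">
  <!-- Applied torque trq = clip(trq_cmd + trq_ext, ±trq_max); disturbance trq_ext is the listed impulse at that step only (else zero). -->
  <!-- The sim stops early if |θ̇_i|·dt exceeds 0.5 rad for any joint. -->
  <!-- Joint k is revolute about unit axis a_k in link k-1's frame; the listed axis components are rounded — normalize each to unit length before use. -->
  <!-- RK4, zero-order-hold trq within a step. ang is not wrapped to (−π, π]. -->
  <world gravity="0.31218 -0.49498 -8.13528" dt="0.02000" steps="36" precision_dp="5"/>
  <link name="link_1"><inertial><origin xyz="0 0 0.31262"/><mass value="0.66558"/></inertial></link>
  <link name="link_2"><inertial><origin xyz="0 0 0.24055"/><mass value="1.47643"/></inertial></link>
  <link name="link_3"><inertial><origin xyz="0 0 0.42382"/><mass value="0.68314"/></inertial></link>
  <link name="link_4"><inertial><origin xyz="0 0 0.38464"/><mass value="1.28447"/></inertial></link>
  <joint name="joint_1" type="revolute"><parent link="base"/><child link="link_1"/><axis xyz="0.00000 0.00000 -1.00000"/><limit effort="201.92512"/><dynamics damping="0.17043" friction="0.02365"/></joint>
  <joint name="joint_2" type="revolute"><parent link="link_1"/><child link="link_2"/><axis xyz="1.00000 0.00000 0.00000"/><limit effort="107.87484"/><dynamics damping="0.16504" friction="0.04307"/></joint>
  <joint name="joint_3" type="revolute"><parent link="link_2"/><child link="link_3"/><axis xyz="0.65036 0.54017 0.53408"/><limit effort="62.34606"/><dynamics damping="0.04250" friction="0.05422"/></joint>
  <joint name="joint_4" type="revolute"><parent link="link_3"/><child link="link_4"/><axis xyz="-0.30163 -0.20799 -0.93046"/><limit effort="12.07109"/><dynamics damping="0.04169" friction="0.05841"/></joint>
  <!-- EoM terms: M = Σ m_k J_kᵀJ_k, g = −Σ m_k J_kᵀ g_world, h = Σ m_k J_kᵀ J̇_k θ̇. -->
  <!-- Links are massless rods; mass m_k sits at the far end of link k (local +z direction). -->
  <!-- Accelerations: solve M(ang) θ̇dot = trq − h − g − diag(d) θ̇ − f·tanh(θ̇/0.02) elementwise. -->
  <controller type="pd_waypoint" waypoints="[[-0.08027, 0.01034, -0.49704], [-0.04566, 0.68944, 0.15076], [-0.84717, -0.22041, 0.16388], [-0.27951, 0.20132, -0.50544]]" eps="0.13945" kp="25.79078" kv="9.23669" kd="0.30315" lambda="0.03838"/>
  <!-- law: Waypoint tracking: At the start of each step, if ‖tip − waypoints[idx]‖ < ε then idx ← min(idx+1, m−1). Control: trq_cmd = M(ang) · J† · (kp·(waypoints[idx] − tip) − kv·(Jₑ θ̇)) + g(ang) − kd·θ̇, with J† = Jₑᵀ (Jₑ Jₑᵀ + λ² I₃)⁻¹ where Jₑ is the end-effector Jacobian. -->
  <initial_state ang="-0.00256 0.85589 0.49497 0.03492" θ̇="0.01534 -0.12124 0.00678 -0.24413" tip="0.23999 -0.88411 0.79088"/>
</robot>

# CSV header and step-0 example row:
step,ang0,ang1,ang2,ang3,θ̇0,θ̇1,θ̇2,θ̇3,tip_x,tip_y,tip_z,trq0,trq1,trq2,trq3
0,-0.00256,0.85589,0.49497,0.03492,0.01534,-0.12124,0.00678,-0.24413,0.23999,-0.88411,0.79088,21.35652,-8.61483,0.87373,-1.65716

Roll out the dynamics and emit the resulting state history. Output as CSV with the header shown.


step,ang0,ang1,ang2,ang3,θ̇0,θ̇1,θ̇2,θ̇3,tip_x,tip_y,tip_z,trq0,trq1,trq2,trq3
1,0.04195,0.82291,0.56584,0.02119,4.39451,-3.10593,6.86253,-1.37343,0.23908,-0.88070,0.78690,15.72774,-9.05652,-1.88790,-0.89170
2,0.15590,0.74561,0.73247,-0.03839,6.98662,-4.58178,9.62099,-4.74484,0.23534,-0.87209,0.77269,9.13196,-7.57895,-1.83311,0.33087
3,0.31058,0.64729,0.93999,-0.11708,8.46272,-5.27253,10.99343,-3.43866,0.22767,-0.85832,0.75074,2.66608,-6.31340,-0.46471,-0.09601
4,0.48474,0.53939,1.15351,-0.20367,8.96704,-5.57142,10.35929,-5.28228,0.21660,-0.84138,0.72302,-1.22286,-7.08311,0.22810,0.54222
5,0.66562,0.42366,1.35744,-0.28945,9.10283,-6.06795,9.97110,-3.55073,0.20338,-0.82378,0.69107,-4.48426,-8.82681,0.80555,0.01269
6,0.84602,0.29550,1.54469,-0.37348,8.91056,-6.81247,8.72097,-4.91175,0.18931,-0.80757,0.65600,-6.51217,-11.27982,0.71734,0.54872
7,1.01835,0.14772,1.70838,-0.45547,8.23319,-8.01161,7.54960,-3.39948,0.17561,-0.79457,0.61879,-9.14114,-15.52053,0.93955,0.16515
8,1.17440,-0.03130,1.84300,-0.52460,7.26886,-9.92825,5.83105,-3.46813,0.16334,-0.78608,0.58061,-11.04565,-19.79867,0.82518,0.43372
9,1.30664,-0.25651,1.94225,-0.57601,5.89562,-12.62522,4.04720,-1.69628,0.15367,-0.78254,0.54258,-7.31051,-11.06603,-0.67761,0.20004
10,1.40819,-0.52340,2.00258,-0.61335,4.34145,-14.09932,2.08167,-2.02531,0.14756,-0.78338,0.50543,2.29848,13.45106,-3.78106,0.57830
11,1.47455,-0.77832,2.03625,-0.63901,2.45797,-11.46718,1.47891,-0.62168,0.14467,-0.78638,0.46861,6.32025,26.86413,-5.14502,0.26987
12,1.50795,-0.96118,2.06755,-0.65597,0.98518,-6.87187,1.77688,-1.04340,0.14291,-0.78838,0.43058,6.25224,28.73259,-5.98529,0.56523
13,1.51590,-1.05060,2.11330,-0.66541,-0.08365,-2.08844,2.81540,0.02989,0.14040,-0.78725,0.39066,5.57462,25.29579,-6.82652,0.39680
14,1.51112,-1.05232,2.17511,-0.67367,-0.30856,1.93869,3.40761,-0.53174,0.13687,-0.78255,0.34895,5.66514,20.54666,-7.88157,0.78219
15,1.50836,-0.98231,2.24799,-0.68174,0.12058,5.07954,3.90765,-0.12306,0.13298,-0.77476,0.30610,6.08614,16.33495,-8.74765,0.78764
16,1.52133,-0.85875,2.32782,-0.69666,1.26128,7.28195,4.16659,-1.21026,0.12930,-0.76425,0.26308,6.87093,13.85443,-9.57491,1.18421
17,1.56274,-0.69608,2.41889,-0.72114,3.02956,8.97468,5.10047,-1.15219,0.12581,-0.75091,0.22123,7.21832,12.45737,-9.89572,1.04578
18,1.65305,-0.50486,2.53922,-0.75697,6.42154,10.09124,7.40328,-2.28243,0.12194,-0.73440,0.18223,5.61880,9.78297,-9.37047,1.13000
19,1.84972,-0.30260,2.74899,-0.79827,15.35365,9.84290,15.89442,-1.25154,0.11683,-0.71502,0.14895,-1.38707,3.46290,-7.82757,0.39787
20,2.51070,-0.19851,3.47197,-0.60870,4.70345,-5.17497,8.64902,-0.08335,0.10370,-0.72979,0.14613,18.04305,12.08779,-20.78241,2.36990
21,2.53340,-0.28177,3.55272,-0.64043,-1.42136,-3.28388,0.62652,-2.44270,0.13378,-0.72308,0.10857,16.80742,11.62772,-14.89594,2.36589
22,2.50089,-0.33831,3.56435,-0.62316,-1.83261,-2.41626,0.48899,3.76584,0.15536,-0.70802,0.07152,12.48242,11.39509,-11.24524,0.00869
23,2.45084,-0.38674,3.54721,-0.61466,-3.02940,-2.45370,-1.95465,-2.39651,0.17047,-0.68970,0.03662,10.69582,9.40617,-9.34551,1.85056
24,2.39873,-0.43214,3.52676,-0.58428,-2.19378,-2.11091,-0.16434,4.95415,0.18009,-0.67027,0.00331,6.81220,9.56853,-7.20759,-0.71436
25,2.34366,-0.47927,3.49880,-0.57417,-3.14348,-2.61227,-2.35501,-3.33834,0.18589,-0.65028,-0.02811,6.22073,7.70230,-6.46408,1.91778
26,2.29259,-0.52742,3.47825,-0.54299,-2.01276,-2.21899,0.16036,5.85461,0.18826,-0.63024,-0.05836,2.77914,8.27918,-4.90132,-1.21359
27,2.24067,-0.57945,3.45519,-0.53420,-2.98420,-2.96975,-2.15549,-4.26511,0.18850,-0.60997,-0.08715,3.20667,6.58153,-4.93877,2.07443
28,2.19138,-0.63310,3.44014,-0.50642,-2.01042,-2.42037,0.48550,6.37650,0.18658,-0.58944,-0.11504,0.22304,7.43001,-3.69589,-1.50157
29,2.14056,-0.69096,3.42402,-0.50043,-2.90510,-3.32335,-1.81961,-5.02951,0.18354,-0.56851,-0.14174,1.33385,5.87182,-4.37932,2.26407
30,2.08989,-0.75044,3.41511,-0.47659,-2.21835,-2.66212,0.76932,6.70610,0.17902,-0.54710,-0.16757,-1.22652,6.89667,-3.33855,-1.63876
31,2.03666,-0.81394,3.40607,-0.47310,-2.98318,-3.62857,-1.44326,-5.59079,0.17391,-0.52516,-0.19231,0.32760,5.43501,-4.53714,2.46719
32,1.98217,-0.87876,3.40424,-0.45292,-2.50915,-2.89701,1.10983,6.87207,0.16771,-0.50276,-0.21609,-1.84347,6.56186,-3.62879,-1.64834
33,1.92471,-0.94684,3.40328,-0.45234,-3.15327,-3.84402,-1.00948,-6.02814,0.16120,-0.47989,-0.23878,-0.03459,5.14829,-5.17585,2.68639
34,1.86576,-1.01514,3.41013,-0.43543,-2.77508,-3.03204,1.54706,6.96337,0.15383,-0.45678,-0.26040,-1.86151,6.32117,-4.30942,-1.58953
35,1.80428,-1.08512,3.41872,-0.43768,-3.31778,-3.89803,-0.51702,-6.38645,0.14632,-0.43342,-0.28092,0.02054,4.85855,-6.03060,2.90524
36,1.74183,-1.15355,3.43538,-0.42344,-2.95377,-2.99111,2.03494,7.03584,0.13814,-0.41015,-0.30028,,,,
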